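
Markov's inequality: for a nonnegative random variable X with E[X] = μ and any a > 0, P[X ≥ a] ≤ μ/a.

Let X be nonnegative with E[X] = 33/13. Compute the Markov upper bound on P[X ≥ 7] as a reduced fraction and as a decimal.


μ = E[X] = 33/13, a = 7.
Markov: P[X ≥ 7] ≤ μ/a = (33/13)/7 = 33/91.
Numerically: ≈ 0.3626.
(Since a = 7 > μ = 2.5385, the bound 33/91 is < 1 and informative.)

P[X ≥ 7] ≤ 33/91 ≈ 0.3626.


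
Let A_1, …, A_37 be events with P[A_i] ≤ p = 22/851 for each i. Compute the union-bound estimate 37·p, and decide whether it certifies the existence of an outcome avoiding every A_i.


Union bound: P[∪_{i=1}^{37} A_i] ≤ Σ_i P[A_i] ≤ 37·p = 37·(22/851) = 22/23.
Numerically: 22/23 ≈ 0.956522.
Is 22/23 < 1? YES.
Since P[∪ A_i] ≤ 22/23 < 1, the complement has P[∩ A_i^c] ≥ 1 − 22/23 = 1/23 > 0, so some outcome avoids every A_i.

37·p = 22/23 ≈ 0.956522; existence CERTIFIED by the union bound.


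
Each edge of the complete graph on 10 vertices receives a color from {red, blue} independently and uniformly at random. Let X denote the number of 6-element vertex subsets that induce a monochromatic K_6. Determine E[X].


Let X = Σ_S X_S over the C(10, 6) = 210 subsets S of size 6, where X_S = 1 if the K_6 on S is monochromatic.
For a fixed S, the K_6 on S has C(6, 2) = 15 edges. P[all 15 edges red] = (1/2)^15, and likewise for blue, so P[monochromatic] = 2·(1/2)^15 = 2^{1 − 15} = 1/16384.
By linearity of expectation: E[X] = C(10, 6) · 2^{1 − 15} = 210 · 1/16384 = 105/8192.
Numerically: E[X] ≈ 0.012817.

E[X] = C(10,6)·2^(1−C(6,2)) = 105/8192 ≈ 0.012817.


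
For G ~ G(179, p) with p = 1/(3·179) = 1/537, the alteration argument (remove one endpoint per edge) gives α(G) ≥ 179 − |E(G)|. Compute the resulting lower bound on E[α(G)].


E[|E(G)|] = C(179, 2)·p = 15931 · (1/537) = 89/3.
E[α(G)] ≥ n − E[|E(G)|] = 179 − 89/3 = 448/3.
Numerically: ≈ 149.333.
(This is only a lower bound; the true E[α(G)] may be larger.)

E[α(G)] ≥ 448/3 ≈ 149.333.


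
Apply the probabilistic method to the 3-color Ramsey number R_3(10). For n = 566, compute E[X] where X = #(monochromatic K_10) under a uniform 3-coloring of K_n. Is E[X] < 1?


E[X] = C(566, 10) · 3^{1 − 45} = 858376364549067965458 · 3^{−44} = 858376364549067965458/984770902183611232881.
As a reduced fraction: E[X] = 858376364549067965458/984770902183611232881 ≈ 0.87165.
Is E[X] < 1? YES.
Since E[X] < 1, there exists a 3-coloring of K_{566} with no monochromatic K_10; hence R_3(10) > 566.

E[X] = 858376364549067965458/984770902183611232881 ≈ 0.87165; E[X] < 1, so R_3(10) > 566.


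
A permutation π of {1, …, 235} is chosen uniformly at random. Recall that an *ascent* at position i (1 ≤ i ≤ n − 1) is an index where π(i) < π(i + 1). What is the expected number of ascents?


Write X = Σ X_I over i = 1, …, 234, with X_I the indicator of one ascent.
There are 234 indicators.
For each fixed i, the pair (π(i), π(i+1)) is a uniformly random ordered pair of distinct values from {1, …, 235}; by symmetry P[π(i) < π(i+1)] = 1/2.
By linearity: E[X] = 234 · (1/2) = (235 − 1) · (1/2) = 117 ≈ 117.000.

E[X] = 117 = 117.000.


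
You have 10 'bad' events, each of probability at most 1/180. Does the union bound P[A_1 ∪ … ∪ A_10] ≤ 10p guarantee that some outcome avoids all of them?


Union bound: P[∪_{i=1}^{10} A_i] ≤ Σ_i P[A_i] ≤ 10·p = 10·(1/180) = 1/18.
Numerically: 1/18 ≈ 0.055556.
Is 1/18 < 1? YES.
Since P[∪ A_i] ≤ 1/18 < 1, the complement has P[∩ A_i^c] ≥ 1 − 1/18 = 17/18 > 0, so some outcome avoids every A_i.

10·p = 1/18 ≈ 0.055556; existence CERTIFIED by the union bound.


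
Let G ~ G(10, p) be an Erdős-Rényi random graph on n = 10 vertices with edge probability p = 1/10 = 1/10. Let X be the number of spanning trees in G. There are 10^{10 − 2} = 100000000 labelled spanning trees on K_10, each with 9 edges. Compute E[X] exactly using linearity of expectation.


K_10 has 10^{10 − 2} = 100000000 labelled spanning trees.
For each such spanning tree H, let X_H = 1 if all 9 edges of H are present in G. Then P[X_H = 1] = p^{9} = (1/10)^{9} = 1/1000000000.
By linearity: E[X] = Σ_H E[X_H] = 100000000 · p^{9} = 100000000 · 1/1000000000 = 1/10.
Numerically: E[X] ≈ 0.1.

E[X] = 100000000 · (1/10)^{9} = 1/10 ≈ 0.1.


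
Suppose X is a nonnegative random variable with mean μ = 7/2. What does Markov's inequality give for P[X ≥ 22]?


μ = E[X] = 7/2, a = 22.
Markov: P[X ≥ 22] ≤ μ/a = (7/2)/22 = 7/44.
Numerically: ≈ 0.1591.
(Since a = 22 > μ = 3.5000, the bound 7/44 is < 1 and informative.)

P[X ≥ 22] ≤ 7/44 ≈ 0.1591.


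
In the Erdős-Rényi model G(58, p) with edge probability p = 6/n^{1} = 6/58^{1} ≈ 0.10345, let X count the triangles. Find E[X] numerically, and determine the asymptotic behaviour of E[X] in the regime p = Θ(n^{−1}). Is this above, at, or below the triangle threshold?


Number of potential triangles: C(58, 3) = 30856.
Each occurs with probability p³ ≈ (0.10345)³ ≈ 1.1070565e-03.
By linearity: E[X] = C(58, 3)·p³ ≈ 30856 · 1.1070565e-03 ≈ 34.15933.
Here α = 1, so p = 6/n is exactly at the triangle threshold p ~ 1/n. Asymptotically E[X] → c³/6 = 6³/6 = 36 ≈ 36.00000, a bounded constant. In this regime the triangle count is asymptotically Poisson(c³/6).

E[X] ≈ 34.15933; in regime p = Θ(1/n^{1}) E[X] stays bounded (at the triangle threshold p ~ 1/n).


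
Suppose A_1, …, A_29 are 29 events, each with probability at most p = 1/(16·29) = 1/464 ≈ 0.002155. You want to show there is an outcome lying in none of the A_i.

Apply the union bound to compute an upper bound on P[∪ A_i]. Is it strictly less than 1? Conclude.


Union bound: P[∪_{i=1}^{29} A_i] ≤ Σ_i P[A_i] ≤ 29·p = 29·(1/464) = 1/16.
Numerically: 1/16 ≈ 0.062500.
Is 1/16 < 1? YES.
Since P[∪ A_i] ≤ 1/16 < 1, the complement has P[∩ A_i^c] ≥ 1 − 1/16 = 15/16 > 0, so some outcome avoids every A_i.

29·p = 1/16 ≈ 0.062500; existence CERTIFIED by the union bound.


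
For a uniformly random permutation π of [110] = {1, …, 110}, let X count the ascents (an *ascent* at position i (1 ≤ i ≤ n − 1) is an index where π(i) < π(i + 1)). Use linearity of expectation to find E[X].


Write X = Σ X_I over i = 1, …, 109, with X_I the indicator of one ascent.
There are 109 indicators.
For each fixed i, the pair (π(i), π(i+1)) is a uniformly random ordered pair of distinct values from {1, …, 110}; by symmetry P[π(i) < π(i+1)] = 1/2.
By linearity: E[X] = 109 · (1/2) = (110 − 1) · (1/2) = 109/2 ≈ 54.500000.

E[X] = 109/2 = 54.500000.


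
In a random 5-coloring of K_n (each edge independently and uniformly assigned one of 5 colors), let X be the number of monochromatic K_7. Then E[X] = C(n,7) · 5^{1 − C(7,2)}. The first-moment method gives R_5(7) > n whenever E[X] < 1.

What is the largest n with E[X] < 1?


We need C(n, 7) · 5^{1 − 21} < 1, i.e. C(n, 7) < 5^{21 − 1} = 95367431640625.
Check values of n near the boundary:
  n = 337: C(337, 7) = 91989916924632; 91989916924632 < 95367431640625? YES
  n = 338: C(338, 7) = 93935323022736; 93935323022736 < 95367431640625? YES
  n = 339: C(339, 7) = 95915887062372; 95915887062372 < 95367431640625? NO
  n = 340: C(340, 7) = 97932136940560; 97932136940560 < 95367431640625? NO
The largest n with C(n, 7) < 95367431640625 is n = 338 (where E[X] = 93935323022736/95367431640625 ≈ 0.9849833). Hence R_5(7) > 338, i.e. R_5(7) ≥ 339.

Largest n = 338; hence R_5(7) > 338.


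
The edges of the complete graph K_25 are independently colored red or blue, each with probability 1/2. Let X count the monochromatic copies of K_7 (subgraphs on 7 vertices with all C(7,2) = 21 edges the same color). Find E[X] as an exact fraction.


Let X = Σ_S X_S over the C(25, 7) = 480700 subsets S of size 7, where X_S = 1 if the K_7 on S is monochromatic.
For a fixed S, the K_7 on S has C(7, 2) = 21 edges. P[all 21 edges red] = (1/2)^21, and likewise for blue, so P[monochromatic] = 2·(1/2)^21 = 2^{1 − 21} = 1/1048576.
By linearity of expectation: E[X] = C(25, 7) · 2^{1 − 21} = 480700 · 1/1048576 = 120175/262144.
Numerically: E[X] ≈ 0.458.

E[X] = C(25,7)·2^(1−C(7,2)) = 120175/262144 ≈ 0.458.


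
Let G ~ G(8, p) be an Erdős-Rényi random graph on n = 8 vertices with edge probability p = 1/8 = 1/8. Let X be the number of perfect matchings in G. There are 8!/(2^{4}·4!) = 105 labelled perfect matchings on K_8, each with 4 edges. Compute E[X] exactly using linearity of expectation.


K_8 has 8!/(2^{4}·4!) = 105 labelled perfect matchings.
For each such perfect matching H, let X_H = 1 if all 4 edges of H are present in G. Then P[X_H = 1] = p^{4} = (1/8)^{4} = 1/4096.
By linearity of expectation: E[X] = Σ_H E[X_H] = 105 · p^{4} = 105 · 1/4096 = 105/4096.
Numerically: E[X] ≈ 0.025635.

E[X] = 105 · (1/8)^{4} = 105/4096 ≈ 0.025635.


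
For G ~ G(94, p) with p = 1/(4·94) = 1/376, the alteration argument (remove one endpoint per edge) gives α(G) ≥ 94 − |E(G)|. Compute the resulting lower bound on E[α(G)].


E[|E(G)|] = C(94, 2)·p = 4371 · (1/376) = 93/8.
E[α(G)] ≥ n − E[|E(G)|] = 94 − 93/8 = 659/8.
Numerically: ≈ 82.37500.
(This is only a lower bound; the true E[α(G)] may be larger.)

E[α(G)] ≥ 659/8 ≈ 82.37500.


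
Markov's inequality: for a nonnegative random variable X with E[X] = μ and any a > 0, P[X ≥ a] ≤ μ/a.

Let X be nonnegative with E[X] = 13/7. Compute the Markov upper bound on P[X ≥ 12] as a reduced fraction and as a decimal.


μ = E[X] = 13/7, a = 12.
Markov: P[X ≥ 12] ≤ μ/a = (13/7)/12 = 13/84.
Numerically: ≈ 0.154762.
(Since a = 12 > μ = 1.857143, the bound 13/84 is < 1 and informative.)

P[X ≥ 12] ≤ 13/84 ≈ 0.154762.


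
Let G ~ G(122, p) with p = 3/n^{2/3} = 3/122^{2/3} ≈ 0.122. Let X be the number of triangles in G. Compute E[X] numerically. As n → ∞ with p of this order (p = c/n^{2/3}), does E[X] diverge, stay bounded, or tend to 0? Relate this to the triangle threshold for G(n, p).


Number of potential triangles: C(122, 3) = 295240.
Each occurs with probability p³ ≈ (0.122)³ ≈ 1.81403e-03.
By linearity: E[X] = C(122, 3)·p³ ≈ 295240 · 1.81403e-03 ≈ 535.574.
Since α = 2/3 < 1, p = c/n^{2/3} ≫ 1/n is above the triangle threshold p ~ 1/n. Asymptotically E[X] ~ (c³/6)·n^{3(1−α)} = (3³/6)·n^{1} → ∞; triangles are abundant w.h.p.

E[X] ≈ 535.574; in regime p = Θ(1/n^{2/3}) E[X] diverges (above the triangle threshold p ~ 1/n).


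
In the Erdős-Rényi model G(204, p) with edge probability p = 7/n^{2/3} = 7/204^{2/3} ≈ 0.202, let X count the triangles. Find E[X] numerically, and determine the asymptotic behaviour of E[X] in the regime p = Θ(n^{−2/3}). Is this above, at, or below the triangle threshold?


Number of potential triangles: C(204, 3) = 1394204.
Each occurs with probability p³ ≈ (0.202)³ ≈ 8.242022e-03.
By linearity: E[X] = C(204, 3)·p³ ≈ 1394204 · 8.242022e-03 ≈ 11491.0605.
Since α = 2/3 < 1, p = c/n^{2/3} ≫ 1/n is above the triangle threshold p ~ 1/n. Asymptotically E[X] ~ (c³/6)·n^{3(1−α)} = (7³/6)·n^{1} → ∞; triangles are abundant w.h.p.

E[X] ≈ 11491.0605; in regime p = Θ(1/n^{2/3}) E[X] diverges (above the triangle threshold p ~ 1/n).


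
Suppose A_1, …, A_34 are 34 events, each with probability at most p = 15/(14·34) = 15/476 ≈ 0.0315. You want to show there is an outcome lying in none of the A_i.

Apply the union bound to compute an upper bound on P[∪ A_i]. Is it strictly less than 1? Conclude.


Union bound: P[∪_{i=1}^{34} A_i] ≤ Σ_i P[A_i] ≤ 34·p = 34·(15/476) = 15/14.
Numerically: 15/14 ≈ 1.0714.
Is 15/14 < 1? NO.
Since the bound 15/14 is ≥ 1, the union bound is uninformative here; it does NOT by itself certify existence.

34·p = 15/14 ≈ 1.0714; existence NOT certified by the union bound.


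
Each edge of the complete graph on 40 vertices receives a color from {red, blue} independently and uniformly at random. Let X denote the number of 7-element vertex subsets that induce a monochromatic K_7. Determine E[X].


Let X = Σ_S X_S over the C(40, 7) = 18643560 subsets S of size 7, where X_S = 1 if the K_7 on S is monochromatic.
For a fixed S, the K_7 on S has C(7, 2) = 21 edges. P[all 21 edges red] = (1/2)^21, and likewise for blue, so P[monochromatic] = 2·(1/2)^21 = 2^{1 − 21} = 1/1048576.
Summing: E[X] = C(40, 7) · 2^{1 − 21} = 18643560 · 1/1048576 = 2330445/131072.
Numerically: E[X] ≈ 17.7799.

E[X] = C(40,7)·2^(1−C(7,2)) = 2330445/131072 ≈ 17.7799.


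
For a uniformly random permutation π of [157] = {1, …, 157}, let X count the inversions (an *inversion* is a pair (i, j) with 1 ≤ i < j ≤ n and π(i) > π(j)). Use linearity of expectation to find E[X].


Write X = Σ X_I over the C(157, 2) = 12246 pairs i < j, with X_I the indicator of one inversion.
There are 12246 indicators.
For each fixed pair i < j, the values π(i) and π(j) are two distinct elements of {1, …, 157} in uniformly random order; by symmetry P[π(i) > π(j)] = 1/2.
By linearity: E[X] = 12246 · (1/2) = C(157, 2) · (1/2) = 12246/2 = 6123 ≈ 6123.0000.

E[X] = 6123 = 6123.0000.


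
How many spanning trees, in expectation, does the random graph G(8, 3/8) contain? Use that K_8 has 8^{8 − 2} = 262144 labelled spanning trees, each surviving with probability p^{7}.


K_8 has 8^{8 − 2} = 262144 labelled spanning trees.
For each such spanning tree H, let X_H = 1 if all 7 edges of H are present in G. Then P[X_H = 1] = p^{7} = (3/8)^{7} = 2187/2097152.
By linearity of expectation: E[X] = Σ_H E[X_H] = 262144 · p^{7} = 262144 · 2187/2097152 = 2187/8.
Numerically: E[X] ≈ 273.375.

E[X] = 262144 · (3/8)^{7} = 2187/8 ≈ 273.375.


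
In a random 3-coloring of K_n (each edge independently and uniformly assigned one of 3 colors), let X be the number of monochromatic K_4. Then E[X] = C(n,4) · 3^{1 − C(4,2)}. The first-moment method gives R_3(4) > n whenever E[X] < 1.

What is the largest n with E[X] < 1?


We need C(n, 4) · 3^{1 − 6} < 1, i.e. C(n, 4) < 3^{6 − 1} = 243.
Check values of n near the boundary:
  n = 4: C(4, 4) = 1; 1 < 243? YES
  n = 5: C(5, 4) = 5; 5 < 243? YES
  n = 6: C(6, 4) = 15; 15 < 243? YES
  n = 7: C(7, 4) = 35; 35 < 243? YES
  n = 8: C(8, 4) = 70; 70 < 243? YES
  n = 9: C(9, 4) = 126; 126 < 243? YES
  n = 10: C(10, 4) = 210; 210 < 243? YES
  n = 11: C(11, 4) = 330; 330 < 243? NO
  n = 12: C(12, 4) = 495; 495 < 243? NO
  n = 13: C(13, 4) = 715; 715 < 243? NO
The largest n with C(n, 4) < 243 is n = 10 (where E[X] = 70/81 ≈ 0.86420). Hence R_3(4) > 10, i.e. R_3(4) ≥ 11.

Largest n = 10; hence R_3(4) > 10.


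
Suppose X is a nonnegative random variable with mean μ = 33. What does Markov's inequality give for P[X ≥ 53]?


μ = E[X] = 33, a = 53.
Markov: P[X ≥ 53] ≤ μ/a = (33)/53 = 33/53.
Numerically: ≈ 0.622642.
(Since a = 53 > μ = 33.000000, the bound 33/53 is < 1 and informative.)

P[X ≥ 53] ≤ 33/53 ≈ 0.622642.


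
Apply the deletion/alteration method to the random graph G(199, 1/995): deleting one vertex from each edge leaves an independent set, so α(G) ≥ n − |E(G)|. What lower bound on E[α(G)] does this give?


E[|E(G)|] = C(199, 2)·p = 19701 · (1/995) = 99/5.
E[α(G)] ≥ n − E[|E(G)|] = 199 − 99/5 = 896/5.
Numerically: ≈ 179.2000.
(This is only a lower bound; the true E[α(G)] may be larger.)

E[α(G)] ≥ 896/5 ≈ 179.2000.


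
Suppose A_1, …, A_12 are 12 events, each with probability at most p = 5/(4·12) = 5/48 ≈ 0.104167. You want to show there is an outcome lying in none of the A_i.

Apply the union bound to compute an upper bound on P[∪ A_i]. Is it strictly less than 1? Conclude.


Union bound: P[∪_{i=1}^{12} A_i] ≤ Σ_i P[A_i] ≤ 12·p = 12·(5/48) = 5/4.
Numerically: 5/4 ≈ 1.250000.
Is 5/4 < 1? NO.
Since the bound 5/4 is ≥ 1, the union bound is uninformative here; it does NOT by itself certify existence.

12·p = 5/4 ≈ 1.250000; existence NOT certified by the union bound.


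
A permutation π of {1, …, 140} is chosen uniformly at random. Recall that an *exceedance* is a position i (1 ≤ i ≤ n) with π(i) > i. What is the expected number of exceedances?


Write X = Σ_{i=1}^{140} X_i, where X_i = 1_{π(i) > i}.
For each fixed i, π(i) is uniform over {1, …, 140} (marginal of a uniform permutation), so P[π(i) > i] = (n − i)/n. Summing: Σ_{i=1}^{140} (n − i)/n = (0 + 1 + … + 139)/140 = 140(140 − 1)/(2·140) = (140 − 1)/2.
Hence E[X] = Σ_{i=1}^{140} (140 − i)/140 = 139/2 ≈ 69.50000.

E[X] = 139/2 = 69.50000.


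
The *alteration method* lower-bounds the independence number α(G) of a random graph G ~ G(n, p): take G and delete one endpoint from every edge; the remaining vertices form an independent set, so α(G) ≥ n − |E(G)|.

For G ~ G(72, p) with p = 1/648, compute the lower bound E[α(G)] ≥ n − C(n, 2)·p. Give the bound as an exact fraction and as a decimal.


E[|E(G)|] = C(72, 2)·p = 2556 · (1/648) = 71/18.
E[α(G)] ≥ n − E[|E(G)|] = 72 − 71/18 = 1225/18.
Numerically: ≈ 68.0556.
(This is only a lower bound; the true E[α(G)] may be larger.)

E[α(G)] ≥ 1225/18 ≈ 68.0556.


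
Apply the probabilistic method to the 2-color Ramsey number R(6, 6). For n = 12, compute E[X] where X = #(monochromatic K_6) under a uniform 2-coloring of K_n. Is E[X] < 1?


E[X] = C(12, 6) · 2^{1 − 15} = 924 · 2^{−14} = 924/16384.
As a reduced fraction: E[X] = 231/4096 ≈ 0.056396.
Is E[X] < 1? YES.
Since E[X] < 1, there exists a 2-coloring of K_{12} with no monochromatic K_6; hence R(6, 6) > 12.

E[X] = 231/4096 ≈ 0.056396; E[X] < 1, so R(6, 6) > 12.


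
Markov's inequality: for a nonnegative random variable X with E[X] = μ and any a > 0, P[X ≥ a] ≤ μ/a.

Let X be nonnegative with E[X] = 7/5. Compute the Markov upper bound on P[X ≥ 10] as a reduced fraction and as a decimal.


μ = E[X] = 7/5, a = 10.
Markov: P[X ≥ 10] ≤ μ/a = (7/5)/10 = 7/50.
Numerically: ≈ 0.140000.
(Since a = 10 > μ = 1.400000, the bound 7/50 is < 1 and informative.)

P[X ≥ 10] ≤ 7/50 ≈ 0.140000.


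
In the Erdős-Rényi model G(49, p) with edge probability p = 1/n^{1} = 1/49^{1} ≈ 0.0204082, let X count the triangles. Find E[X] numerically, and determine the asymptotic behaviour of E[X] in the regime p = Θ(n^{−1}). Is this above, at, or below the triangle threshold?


Number of potential triangles: C(49, 3) = 18424.
Each occurs with probability p³ ≈ (0.0204082)³ ≈ 8.49985975e-06.
By linearity: E[X] = C(49, 3)·p³ ≈ 18424 · 8.49985975e-06 ≈ 0.156601.
Here α = 1, so p = 1/n is exactly at the triangle threshold p ~ 1/n. Asymptotically E[X] → c³/6 = 1³/6 = 1/6 ≈ 0.166667, a bounded constant. In this regime the triangle count is asymptotically Poisson(c³/6).

E[X] ≈ 0.156601; in regime p = Θ(1/n^{1}) E[X] stays bounded (at the triangle threshold p ~ 1/n).


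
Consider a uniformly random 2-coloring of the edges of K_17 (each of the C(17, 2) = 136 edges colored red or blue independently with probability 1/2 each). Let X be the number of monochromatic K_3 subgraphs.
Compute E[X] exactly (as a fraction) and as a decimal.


Let X = Σ_S X_S over the C(17, 3) = 680 subsets S of size 3, where X_S = 1 if the K_3 on S is monochromatic.
For a fixed S, the K_3 on S has C(3, 2) = 3 edges. P[all 3 edges red] = (1/2)^3, and likewise for blue, so P[monochromatic] = 2·(1/2)^3 = 2^{1 − 3} = 1/4.
By linearity of expectation: E[X] = C(17, 3) · 2^{1 − 3} = 680 · 1/4 = 170.
Numerically: E[X] ≈ 170.00000.

E[X] = C(17,3)·2^(1−C(3,2)) = 170 ≈ 170.00000.


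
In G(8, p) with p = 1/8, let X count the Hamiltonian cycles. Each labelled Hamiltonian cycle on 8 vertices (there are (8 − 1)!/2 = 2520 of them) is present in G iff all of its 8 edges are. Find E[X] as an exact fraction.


K_8 has (8 − 1)!/2 = 2520 labelled Hamiltonian cycles.
For each such Hamiltonian cycle H, let X_H = 1 if all 8 edges of H are present in G. Then P[X_H = 1] = p^{8} = (1/8)^{8} = 1/16777216.
Summing the indicators: E[X] = Σ_H E[X_H] = 2520 · p^{8} = 2520 · 1/16777216 = 315/2097152.
Numerically: E[X] ≈ 0.0001502.

E[X] = 2520 · (1/8)^{8} = 315/2097152 ≈ 0.0001502.


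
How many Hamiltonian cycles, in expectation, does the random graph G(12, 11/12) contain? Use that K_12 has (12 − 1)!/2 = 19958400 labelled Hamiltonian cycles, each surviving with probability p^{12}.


K_12 has (12 − 1)!/2 = 19958400 labelled Hamiltonian cycles.
For each such Hamiltonian cycle H, let X_H = 1 if all 12 edges of H are present in G. Then P[X_H = 1] = p^{12} = (11/12)^{12} = 3138428376721/8916100448256.
Summing the indicators: E[X] = Σ_H E[X_H] = 19958400 · p^{12} = 19958400 · 3138428376721/8916100448256 = 6041474625187925/859963392.
Numerically: E[X] ≈ 7.0253e+06.

E[X] = 19958400 · (11/12)^{12} = 6041474625187925/859963392 ≈ 7.0253e+06.


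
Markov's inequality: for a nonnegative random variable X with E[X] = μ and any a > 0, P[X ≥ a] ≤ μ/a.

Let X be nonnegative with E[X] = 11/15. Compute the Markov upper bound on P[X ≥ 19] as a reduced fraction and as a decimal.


μ = E[X] = 11/15, a = 19.
Markov: P[X ≥ 19] ≤ μ/a = (11/15)/19 = 11/285.
Numerically: ≈ 0.039.
(Since a = 19 > μ = 0.733, the bound 11/285 is < 1 and informative.)

P[X ≥ 19] ≤ 11/285 ≈ 0.039.


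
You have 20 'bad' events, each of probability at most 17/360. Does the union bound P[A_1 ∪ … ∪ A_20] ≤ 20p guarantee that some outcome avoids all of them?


Union bound: P[∪_{i=1}^{20} A_i] ≤ Σ_i P[A_i] ≤ 20·p = 20·(17/360) = 17/18.
Numerically: 17/18 ≈ 0.944.
Is 17/18 < 1? YES.
Since P[∪ A_i] ≤ 17/18 < 1, the complement has P[∩ A_i^c] ≥ 1 − 17/18 = 1/18 > 0, so some outcome avoids every A_i.

20·p = 17/18 ≈ 0.944; existence CERTIFIED by the union bound.


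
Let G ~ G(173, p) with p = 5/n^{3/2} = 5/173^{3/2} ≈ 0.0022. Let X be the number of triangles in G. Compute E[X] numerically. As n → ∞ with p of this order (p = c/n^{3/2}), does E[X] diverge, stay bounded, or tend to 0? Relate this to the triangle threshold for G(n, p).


Number of potential triangles: C(173, 3) = 848046.
Each occurs with probability p³ ≈ (0.0022)³ ≈ 1.06097e-08.
By linearity: E[X] = C(173, 3)·p³ ≈ 848046 · 1.06097e-08 ≈ 0.009.
Since α = 3/2 > 1, p = c/n^{3/2} = o(1/n) is below the triangle threshold p ~ 1/n. Asymptotically E[X] ~ (c³/6)·n^{3(1−α)} = (5³/6)·n^{-1.5} → 0, so by Markov's inequality G has no triangles w.h.p.

E[X] ≈ 0.009; in regime p = Θ(1/n^{3/2}) E[X] tends to 0 (below the triangle threshold p ~ 1/n).


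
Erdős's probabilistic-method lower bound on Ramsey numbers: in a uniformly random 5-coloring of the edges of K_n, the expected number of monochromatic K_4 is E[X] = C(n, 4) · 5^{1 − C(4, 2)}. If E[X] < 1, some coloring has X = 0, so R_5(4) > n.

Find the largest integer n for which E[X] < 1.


We need C(n, 4) · 5^{1 − 6} < 1, i.e. C(n, 4) < 5^{6 − 1} = 3125.
Check values of n near the boundary:
  n = 17: C(17, 4) = 2380; 2380 < 3125? YES
  n = 18: C(18, 4) = 3060; 3060 < 3125? YES
  n = 19: C(19, 4) = 3876; 3876 < 3125? NO
  n = 20: C(20, 4) = 4845; 4845 < 3125? NO
The largest n with C(n, 4) < 3125 is n = 18 (where E[X] = 612/625 ≈ 0.979200). Hence R_5(4) > 18, i.e. R_5(4) ≥ 19.

Largest n = 18; hence R_5(4) > 18.


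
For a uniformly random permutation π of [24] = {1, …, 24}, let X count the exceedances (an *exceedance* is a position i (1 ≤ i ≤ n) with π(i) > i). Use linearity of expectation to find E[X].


Write X = Σ_{i=1}^{24} X_i, where X_i = 1_{π(i) > i}.
For each fixed i, π(i) is uniform over {1, …, 24} (marginal of a uniform permutation), so P[π(i) > i] = (n − i)/n. Summing: Σ_{i=1}^{24} (n − i)/n = (0 + 1 + … + 23)/24 = 24(24 − 1)/(2·24) = (24 − 1)/2.
Hence E[X] = Σ_{i=1}^{24} (24 − i)/24 = 23/2 ≈ 11.5000.

E[X] = 23/2 = 11.5000.


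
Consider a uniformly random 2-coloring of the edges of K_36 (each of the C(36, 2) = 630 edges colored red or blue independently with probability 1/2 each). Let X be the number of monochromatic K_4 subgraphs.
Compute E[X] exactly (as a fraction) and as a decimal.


Let X = Σ_S X_S over the C(36, 4) = 58905 subsets S of size 4, where X_S = 1 if the K_4 on S is monochromatic.
For a fixed S, the K_4 on S has C(4, 2) = 6 edges. P[all 6 edges red] = (1/2)^6, and likewise for blue, so P[monochromatic] = 2·(1/2)^6 = 2^{1 − 6} = 1/32.
By linearity: E[X] = C(36, 4) · 2^{1 − 6} = 58905 · 1/32 = 58905/32.
Numerically: E[X] ≈ 1840.78125.

E[X] = C(36,4)·2^(1−C(4,2)) = 58905/32 ≈ 1840.78125.


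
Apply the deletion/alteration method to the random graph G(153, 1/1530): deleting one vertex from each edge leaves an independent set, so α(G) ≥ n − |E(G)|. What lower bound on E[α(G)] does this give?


E[|E(G)|] = C(153, 2)·p = 11628 · (1/1530) = 38/5.
E[α(G)] ≥ n − E[|E(G)|] = 153 − 38/5 = 727/5.
Numerically: ≈ 145.400.
(This is only a lower bound; the true E[α(G)] may be larger.)

E[α(G)] ≥ 727/5 ≈ 145.400.


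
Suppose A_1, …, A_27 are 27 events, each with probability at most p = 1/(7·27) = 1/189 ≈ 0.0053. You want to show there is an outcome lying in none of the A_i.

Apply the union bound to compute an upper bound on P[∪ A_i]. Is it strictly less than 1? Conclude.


Union bound: P[∪_{i=1}^{27} A_i] ≤ Σ_i P[A_i] ≤ 27·p = 27·(1/189) = 1/7.
Numerically: 1/7 ≈ 0.1429.
Is 1/7 < 1? YES.
Since P[∪ A_i] ≤ 1/7 < 1, the complement has P[∩ A_i^c] ≥ 1 − 1/7 = 6/7 > 0, so some outcome avoids every A_i.

27·p = 1/7 ≈ 0.1429; existence CERTIFIED by the union bound.


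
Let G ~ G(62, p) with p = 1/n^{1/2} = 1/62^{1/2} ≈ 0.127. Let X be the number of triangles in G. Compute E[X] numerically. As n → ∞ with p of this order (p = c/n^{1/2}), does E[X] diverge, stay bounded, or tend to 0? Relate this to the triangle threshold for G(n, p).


Number of potential triangles: C(62, 3) = 37820.
Each occurs with probability p³ ≈ (0.127)³ ≈ 2.04839e-03.
By linearity: E[X] = C(62, 3)·p³ ≈ 37820 · 2.04839e-03 ≈ 77.470.
Since α = 1/2 < 1, p = c/n^{1/2} ≫ 1/n is above the triangle threshold p ~ 1/n. Asymptotically E[X] ~ (c³/6)·n^{3(1−α)} = (1³/6)·n^{1.5} → ∞; triangles are abundant w.h.p.

E[X] ≈ 77.470; in regime p = Θ(1/n^{1/2}) E[X] diverges (above the triangle threshold p ~ 1/n).


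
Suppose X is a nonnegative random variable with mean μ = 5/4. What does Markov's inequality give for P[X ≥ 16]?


μ = E[X] = 5/4, a = 16.
Markov: P[X ≥ 16] ≤ μ/a = (5/4)/16 = 5/64.
Numerically: ≈ 0.0781.
(Since a = 16 > μ = 1.2500, the bound 5/64 is < 1 and informative.)

P[X ≥ 16] ≤ 5/64 ≈ 0.0781.


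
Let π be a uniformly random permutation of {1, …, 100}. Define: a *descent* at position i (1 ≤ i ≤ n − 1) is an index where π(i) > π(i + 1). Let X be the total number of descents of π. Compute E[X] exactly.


Write X = Σ X_I over i = 1, …, 99, with X_I the indicator of one descent.
There are 99 indicators.
For each fixed i, the pair (π(i), π(i+1)) is a uniformly random ordered pair of distinct values from {1, …, 100}; by symmetry P[π(i) > π(i+1)] = 1/2.
By linearity: E[X] = 99 · (1/2) = (100 − 1) · (1/2) = 99/2 ≈ 49.500000.

E[X] = 99/2 = 49.500000.


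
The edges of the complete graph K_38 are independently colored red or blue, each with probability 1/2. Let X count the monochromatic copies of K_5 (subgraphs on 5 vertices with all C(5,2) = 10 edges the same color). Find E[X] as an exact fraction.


Let X = Σ_S X_S over the C(38, 5) = 501942 subsets S of size 5, where X_S = 1 if the K_5 on S is monochromatic.
For a fixed S, the K_5 on S has C(5, 2) = 10 edges. P[all 10 edges red] = (1/2)^10, and likewise for blue, so P[monochromatic] = 2·(1/2)^10 = 2^{1 − 10} = 1/512.
Summing: E[X] = C(38, 5) · 2^{1 − 10} = 501942 · 1/512 = 250971/256.
Numerically: E[X] ≈ 980.355.

E[X] = C(38,5)·2^(1−C(5,2)) = 250971/256 ≈ 980.355.


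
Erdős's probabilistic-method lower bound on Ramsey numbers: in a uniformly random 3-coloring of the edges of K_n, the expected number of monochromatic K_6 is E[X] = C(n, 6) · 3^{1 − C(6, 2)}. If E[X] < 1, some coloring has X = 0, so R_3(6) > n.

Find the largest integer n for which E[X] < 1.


We need C(n, 6) · 3^{1 − 15} < 1, i.e. C(n, 6) < 3^{15 − 1} = 4782969.
Check values of n near the boundary:
  n = 37: C(37, 6) = 2324784; 2324784 < 4782969? YES
  n = 38: C(38, 6) = 2760681; 2760681 < 4782969? YES
  n = 39: C(39, 6) = 3262623; 3262623 < 4782969? YES
  n = 40: C(40, 6) = 3838380; 3838380 < 4782969? YES
  n = 41: C(41, 6) = 4496388; 4496388 < 4782969? YES
  n = 42: C(42, 6) = 5245786; 5245786 < 4782969? NO
The largest n with C(n, 6) < 4782969 is n = 41 (where E[X] = 1498796/1594323 ≈ 0.9401). Hence R_3(6) > 41, i.e. R_3(6) ≥ 42.

Largest n = 41; hence R_3(6) > 41.


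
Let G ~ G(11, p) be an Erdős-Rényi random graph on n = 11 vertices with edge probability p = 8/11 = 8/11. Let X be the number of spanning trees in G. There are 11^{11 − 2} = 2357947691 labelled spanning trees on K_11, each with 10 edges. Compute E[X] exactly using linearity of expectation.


K_11 has 11^{11 − 2} = 2357947691 labelled spanning trees.
For each such spanning tree H, let X_H = 1 if all 10 edges of H are present in G. Then P[X_H = 1] = p^{10} = (8/11)^{10} = 1073741824/25937424601.
By linearity of expectation: E[X] = Σ_H E[X_H] = 2357947691 · p^{10} = 2357947691 · 1073741824/25937424601 = 1073741824/11.
Numerically: E[X] ≈ 9.7613e+07.

E[X] = 2357947691 · (8/11)^{10} = 1073741824/11 ≈ 9.7613e+07.


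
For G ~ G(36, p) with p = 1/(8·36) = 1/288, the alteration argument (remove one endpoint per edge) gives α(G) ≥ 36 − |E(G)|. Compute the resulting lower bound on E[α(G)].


E[|E(G)|] = C(36, 2)·p = 630 · (1/288) = 35/16.
E[α(G)] ≥ n − E[|E(G)|] = 36 − 35/16 = 541/16.
Numerically: ≈ 33.8125.
(This is only a lower bound; the true E[α(G)] may be larger.)

E[α(G)] ≥ 541/16 ≈ 33.8125.


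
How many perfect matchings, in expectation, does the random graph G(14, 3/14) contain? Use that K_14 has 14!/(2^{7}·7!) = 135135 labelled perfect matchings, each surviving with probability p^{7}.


K_14 has 14!/(2^{7}·7!) = 135135 labelled perfect matchings.
For each such perfect matching H, let X_H = 1 if all 7 edges of H are present in G. Then P[X_H = 1] = p^{7} = (3/14)^{7} = 2187/105413504.
By linearity: E[X] = Σ_H E[X_H] = 135135 · p^{7} = 135135 · 2187/105413504 = 42220035/15059072.
Numerically: E[X] ≈ 2.8036.

E[X] = 135135 · (3/14)^{7} = 42220035/15059072 ≈ 2.8036.


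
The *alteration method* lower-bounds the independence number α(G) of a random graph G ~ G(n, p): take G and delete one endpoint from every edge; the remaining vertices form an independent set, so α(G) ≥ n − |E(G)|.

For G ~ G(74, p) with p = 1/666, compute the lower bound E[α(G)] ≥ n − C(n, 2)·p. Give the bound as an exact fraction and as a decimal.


E[|E(G)|] = C(74, 2)·p = 2701 · (1/666) = 73/18.
E[α(G)] ≥ n − E[|E(G)|] = 74 − 73/18 = 1259/18.
Numerically: ≈ 69.944444.
(This is only a lower bound; the true E[α(G)] may be larger.)

E[α(G)] ≥ 1259/18 ≈ 69.944444.


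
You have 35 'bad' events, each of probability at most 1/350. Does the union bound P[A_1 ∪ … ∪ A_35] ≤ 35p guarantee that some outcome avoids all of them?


Union bound: P[∪_{i=1}^{35} A_i] ≤ Σ_i P[A_i] ≤ 35·p = 35·(1/350) = 1/10.
Numerically: 1/10 ≈ 0.10000.
Is 1/10 < 1? YES.
Since P[∪ A_i] ≤ 1/10 < 1, the complement has P[∩ A_i^c] ≥ 1 − 1/10 = 9/10 > 0, so some outcome avoids every A_i.

35·p = 1/10 ≈ 0.10000; existence CERTIFIED by the union bound.


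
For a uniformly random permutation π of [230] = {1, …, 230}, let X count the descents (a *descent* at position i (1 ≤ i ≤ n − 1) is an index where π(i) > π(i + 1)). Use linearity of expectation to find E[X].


Write X = Σ X_I over i = 1, …, 229, with X_I the indicator of one descent.
There are 229 indicators.
For each fixed i, the pair (π(i), π(i+1)) is a uniformly random ordered pair of distinct values from {1, …, 230}; by symmetry P[π(i) > π(i+1)] = 1/2.
By linearity: E[X] = 229 · (1/2) = (230 − 1) · (1/2) = 229/2 ≈ 114.50000.

E[X] = 229/2 = 114.50000.


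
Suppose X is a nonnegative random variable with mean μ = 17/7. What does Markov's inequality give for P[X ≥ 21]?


μ = E[X] = 17/7, a = 21.
Markov: P[X ≥ 21] ≤ μ/a = (17/7)/21 = 17/147.
Numerically: ≈ 0.1156.
(Since a = 21 > μ = 2.4286, the bound 17/147 is < 1 and informative.)

P[X ≥ 21] ≤ 17/147 ≈ 0.1156.


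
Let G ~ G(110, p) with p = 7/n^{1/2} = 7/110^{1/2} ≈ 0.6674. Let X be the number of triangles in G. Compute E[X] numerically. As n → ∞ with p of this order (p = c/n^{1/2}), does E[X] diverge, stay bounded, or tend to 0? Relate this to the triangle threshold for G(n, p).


Number of potential triangles: C(110, 3) = 215820.
Each occurs with probability p³ ≈ (0.6674)³ ≈ 2.973070e-01.
By linearity: E[X] = C(110, 3)·p³ ≈ 215820 · 2.973070e-01 ≈ 64164.7905.
Since α = 1/2 < 1, p = c/n^{1/2} ≫ 1/n is above the triangle threshold p ~ 1/n. Asymptotically E[X] ~ (c³/6)·n^{3(1−α)} = (7³/6)·n^{1.5} → ∞; triangles are abundant w.h.p.

E[X] ≈ 64164.7905; in regime p = Θ(1/n^{1/2}) E[X] diverges (above the triangle threshold p ~ 1/n).


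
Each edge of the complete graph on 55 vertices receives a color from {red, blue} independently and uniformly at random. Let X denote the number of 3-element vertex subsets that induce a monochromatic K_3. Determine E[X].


Let X = Σ_S X_S over the C(55, 3) = 26235 subsets S of size 3, where X_S = 1 if the K_3 on S is monochromatic.
For a fixed S, the K_3 on S has C(3, 2) = 3 edges. P[all 3 edges red] = (1/2)^3, and likewise for blue, so P[monochromatic] = 2·(1/2)^3 = 2^{1 − 3} = 1/4.
Summing: E[X] = C(55, 3) · 2^{1 − 3} = 26235 · 1/4 = 26235/4.
Numerically: E[X] ≈ 6558.7500.

E[X] = C(55,3)·2^(1−C(3,2)) = 26235/4 ≈ 6558.7500.


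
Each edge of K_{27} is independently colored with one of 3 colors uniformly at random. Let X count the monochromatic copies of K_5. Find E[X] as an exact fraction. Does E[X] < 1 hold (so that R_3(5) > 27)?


E[X] = C(27, 5) · 3^{1 − 10} = 80730 · 3^{−9} = 80730/19683.
As a reduced fraction: E[X] = 2990/729 ≈ 4.102.
Is E[X] < 1? NO.
Since E[X] ≥ 1, the first-moment bound is inconclusive at n = 27; it does NOT by itself certify R_3(5) > 27.

E[X] = 2990/729 ≈ 4.102; E[X] ≥ 1; first-moment method inconclusive here.


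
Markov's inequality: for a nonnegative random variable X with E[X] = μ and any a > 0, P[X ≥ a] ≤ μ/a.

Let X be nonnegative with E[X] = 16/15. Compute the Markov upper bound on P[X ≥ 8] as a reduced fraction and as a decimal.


μ = E[X] = 16/15, a = 8.
Markov: P[X ≥ 8] ≤ μ/a = (16/15)/8 = 2/15.
Numerically: ≈ 0.13333.
(Since a = 8 > μ = 1.06667, the bound 2/15 is < 1 and informative.)

P[X ≥ 8] ≤ 2/15 ≈ 0.13333.


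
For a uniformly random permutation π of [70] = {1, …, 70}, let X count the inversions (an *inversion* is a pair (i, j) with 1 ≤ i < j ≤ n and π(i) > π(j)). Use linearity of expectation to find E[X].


Write X = Σ X_I over the C(70, 2) = 2415 pairs i < j, with X_I the indicator of one inversion.
There are 2415 indicators.
For each fixed pair i < j, the values π(i) and π(j) are two distinct elements of {1, …, 70} in uniformly random order; by symmetry P[π(i) > π(j)] = 1/2.
By linearity: E[X] = 2415 · (1/2) = C(70, 2) · (1/2) = 2415/2 = 2415/2 ≈ 1207.500.

E[X] = 2415/2 = 1207.500.


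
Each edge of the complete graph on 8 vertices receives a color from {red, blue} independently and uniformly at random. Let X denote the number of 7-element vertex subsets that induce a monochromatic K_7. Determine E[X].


Let X = Σ_S X_S over the C(8, 7) = 8 subsets S of size 7, where X_S = 1 if the K_7 on S is monochromatic.
For a fixed S, the K_7 on S has C(7, 2) = 21 edges. P[all 21 edges red] = (1/2)^21, and likewise for blue, so P[monochromatic] = 2·(1/2)^21 = 2^{1 − 21} = 1/1048576.
By linearity: E[X] = C(8, 7) · 2^{1 − 21} = 8 · 1/1048576 = 1/131072.
Numerically: E[X] ≈ 0.00001.

E[X] = C(8,7)·2^(1−C(7,2)) = 1/131072 ≈ 0.00001.


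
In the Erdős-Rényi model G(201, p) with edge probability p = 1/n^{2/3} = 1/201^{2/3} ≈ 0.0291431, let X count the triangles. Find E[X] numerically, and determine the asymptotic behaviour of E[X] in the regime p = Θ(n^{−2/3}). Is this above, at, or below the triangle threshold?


Number of potential triangles: C(201, 3) = 1333300.
Each occurs with probability p³ ≈ (0.0291431)³ ≈ 2.47518626e-05.
By linearity: E[X] = C(201, 3)·p³ ≈ 1333300 · 2.47518626e-05 ≈ 33.001658.
Since α = 2/3 < 1, p = c/n^{2/3} ≫ 1/n is above the triangle threshold p ~ 1/n. Asymptotically E[X] ~ (c³/6)·n^{3(1−α)} = (1³/6)·n^{1} → ∞; triangles are abundant w.h.p.

E[X] ≈ 33.001658; in regime p = Θ(1/n^{2/3}) E[X] diverges (above the triangle threshold p ~ 1/n).


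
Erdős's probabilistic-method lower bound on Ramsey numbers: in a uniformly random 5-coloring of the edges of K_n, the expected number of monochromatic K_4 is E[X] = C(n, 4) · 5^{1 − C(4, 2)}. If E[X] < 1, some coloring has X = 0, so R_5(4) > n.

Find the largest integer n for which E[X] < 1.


We need C(n, 4) · 5^{1 − 6} < 1, i.e. C(n, 4) < 5^{6 − 1} = 3125.
Check values of n near the boundary:
  n = 13: C(13, 4) = 715; 715 < 3125? YES
  n = 14: C(14, 4) = 1001; 1001 < 3125? YES
  n = 15: C(15, 4) = 1365; 1365 < 3125? YES
  n = 16: C(16, 4) = 1820; 1820 < 3125? YES
  n = 17: C(17, 4) = 2380; 2380 < 3125? YES
  n = 18: C(18, 4) = 3060; 3060 < 3125? YES
  n = 19: C(19, 4) = 3876; 3876 < 3125? NO
The largest n with C(n, 4) < 3125 is n = 18 (where E[X] = 612/625 ≈ 0.9792000). Hence R_5(4) > 18, i.e. R_5(4) ≥ 19.

Largest n = 18; hence R_5(4) > 18.


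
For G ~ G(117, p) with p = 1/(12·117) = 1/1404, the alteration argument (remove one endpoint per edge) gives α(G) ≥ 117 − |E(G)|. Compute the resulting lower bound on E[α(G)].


E[|E(G)|] = C(117, 2)·p = 6786 · (1/1404) = 29/6.
E[α(G)] ≥ n − E[|E(G)|] = 117 − 29/6 = 673/6.
Numerically: ≈ 112.166667.
(This is only a lower bound; the true E[α(G)] may be larger.)

E[α(G)] ≥ 673/6 ≈ 112.166667.


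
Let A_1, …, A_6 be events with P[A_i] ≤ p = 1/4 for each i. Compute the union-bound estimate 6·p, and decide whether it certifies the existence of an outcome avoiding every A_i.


Union bound: P[∪_{i=1}^{6} A_i] ≤ Σ_i P[A_i] ≤ 6·p = 6·(1/4) = 3/2.
Numerically: 3/2 ≈ 1.50000.
Is 3/2 < 1? NO.
Since the bound 3/2 is ≥ 1, the union bound is uninformative here; it does NOT by itself certify existence.

6·p = 3/2 ≈ 1.50000; existence NOT certified by the union bound.


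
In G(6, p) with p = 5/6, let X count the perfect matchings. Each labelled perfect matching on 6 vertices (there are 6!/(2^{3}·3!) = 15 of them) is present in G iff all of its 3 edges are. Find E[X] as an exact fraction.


K_6 has 6!/(2^{3}·3!) = 15 labelled perfect matchings.
For each such perfect matching H, let X_H = 1 if all 3 edges of H are present in G. Then P[X_H = 1] = p^{3} = (5/6)^{3} = 125/216.
By linearity: E[X] = Σ_H E[X_H] = 15 · p^{3} = 15 · 125/216 = 625/72.
Numerically: E[X] ≈ 8.6806.

E[X] = 15 · (5/6)^{3} = 625/72 ≈ 8.6806.


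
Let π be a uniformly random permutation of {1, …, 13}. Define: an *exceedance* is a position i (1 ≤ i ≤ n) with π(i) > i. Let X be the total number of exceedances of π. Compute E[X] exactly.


Write X = Σ_{i=1}^{13} X_i, where X_i = 1_{π(i) > i}.
For each fixed i, π(i) is uniform over {1, …, 13} (marginal of a uniform permutation), so P[π(i) > i] = (n − i)/n. Summing: Σ_{i=1}^{13} (n − i)/n = (0 + 1 + … + 12)/13 = 13(13 − 1)/(2·13) = (13 − 1)/2.
Hence E[X] = Σ_{i=1}^{13} (13 − i)/13 = 6 ≈ 6.000000.

E[X] = 6 = 6.000000.
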